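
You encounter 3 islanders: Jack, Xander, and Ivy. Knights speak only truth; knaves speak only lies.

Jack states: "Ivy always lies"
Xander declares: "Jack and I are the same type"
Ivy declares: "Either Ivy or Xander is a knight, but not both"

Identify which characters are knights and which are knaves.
Jack is a knight.
Xander is a knave.
Ivy is a knave.

Verification:
- Jack (knight) says "Ivy always lies" - this is TRUE because Ivy is a knave.
- Xander (knave) says "Jack and I are the same type" - this is FALSE (a lie) because Xander is a knave and Jack is a knight.
- Ivy (knave) says "Either Ivy or Xander is a knight, but not both" - this is FALSE (a lie) because Ivy is a knave and Xander is a knave.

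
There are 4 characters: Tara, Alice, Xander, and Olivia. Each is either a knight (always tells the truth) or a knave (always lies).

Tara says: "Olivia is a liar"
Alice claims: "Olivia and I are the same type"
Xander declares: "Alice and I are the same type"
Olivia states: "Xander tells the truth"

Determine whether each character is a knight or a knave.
Tara is a knave.
Alice is a knight.
Xander is a knight.
Olivia is a knight.

Verification:
- Tara (knave) says "Olivia is a liar" - this is FALSE (a lie) because Olivia is a knight.
- Alice (knight) says "Olivia and I are the same type" - this is TRUE because Alice is a knight and Olivia is a knight.
- Xander (knight) says "Alice and I are the same type" - this is TRUE because Xander is a knight and Alice is a knight.
- Olivia (knight) says "Xander tells the truth" - this is TRUE because Xander is a knight.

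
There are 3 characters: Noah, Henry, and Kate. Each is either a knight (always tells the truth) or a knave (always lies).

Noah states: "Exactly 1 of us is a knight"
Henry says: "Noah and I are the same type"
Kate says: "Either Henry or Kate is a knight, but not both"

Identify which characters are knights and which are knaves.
Noah is a knight.
Henry is a knave.
Kate is a knave.

Verification:
- Noah (knight) says "Exactly 1 of us is a knight" - this is TRUE because there are 1 knights.
- Henry (knave) says "Noah and I are the same type" - this is FALSE (a lie) because Henry is a knave and Noah is a knight.
- Kate (knave) says "Either Henry or Kate is a knight, but not both" - this is FALSE (a lie) because Henry is a knave and Kate is a knave.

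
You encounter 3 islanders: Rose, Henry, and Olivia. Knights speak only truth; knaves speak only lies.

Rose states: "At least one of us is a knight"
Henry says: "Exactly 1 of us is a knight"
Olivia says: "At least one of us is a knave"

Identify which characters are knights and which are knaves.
Rose is a knight.
Henry is a knave.
Olivia is a knight.

Verification:
- Rose (knight) says "At least one of us is a knight" - this is TRUE because Rose and Olivia are knights.
- Henry (knave) says "Exactly 1 of us is a knight" - this is FALSE (a lie) because there are 2 knights.
- Olivia (knight) says "At least one of us is a knave" - this is TRUE because Henry is a knave.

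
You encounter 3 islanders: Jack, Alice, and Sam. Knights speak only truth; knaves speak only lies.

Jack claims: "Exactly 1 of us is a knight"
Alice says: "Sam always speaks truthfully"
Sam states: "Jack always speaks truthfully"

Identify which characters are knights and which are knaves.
Jack is a knave.
Alice is a knave.
Sam is a knave.

Verification:
- Jack (knave) says "Exactly 1 of us is a knight" - this is FALSE (a lie) because there are 0 knights.
- Alice (knave) says "Sam always speaks truthfully" - this is FALSE (a lie) because Sam is a knave.
- Sam (knave) says "Jack always speaks truthfully" - this is FALSE (a lie) because Jack is a knave.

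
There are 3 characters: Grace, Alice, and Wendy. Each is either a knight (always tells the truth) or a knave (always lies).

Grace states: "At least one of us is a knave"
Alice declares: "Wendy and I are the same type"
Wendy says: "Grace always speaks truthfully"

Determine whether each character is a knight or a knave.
Grace is a knight.
Alice is a knave.
Wendy is a knight.

Verification:
- Grace (knight) says "At least one of us is a knave" - this is TRUE because Alice is a knave.
- Alice (knave) says "Wendy and I are the same type" - this is FALSE (a lie) because Alice is a knave and Wendy is a knight.
- Wendy (knight) says "Grace always speaks truthfully" - this is TRUE because Grace is a knight.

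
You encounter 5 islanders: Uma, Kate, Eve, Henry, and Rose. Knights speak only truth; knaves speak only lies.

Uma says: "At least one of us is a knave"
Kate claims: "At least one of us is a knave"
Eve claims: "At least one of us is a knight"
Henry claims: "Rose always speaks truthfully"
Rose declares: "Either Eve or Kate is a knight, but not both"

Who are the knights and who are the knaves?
Uma is a knight.
Kate is a knight.
Eve is a knight.
Henry is a knave.
Rose is a knave.

Verification:
- Uma (knight) says "At least one of us is a knave" - this is TRUE because Henry and Rose are knaves.
- Kate (knight) says "At least one of us is a knave" - this is TRUE because Henry and Rose are knaves.
- Eve (knight) says "At least one of us is a knight" - this is TRUE because Uma, Kate, and Eve are knights.
- Henry (knave) says "Rose always speaks truthfully" - this is FALSE (a lie) because Rose is a knave.
- Rose (knave) says "Either Eve or Kate is a knight, but not both" - this is FALSE (a lie) because Eve is a knight and Kate is a knight.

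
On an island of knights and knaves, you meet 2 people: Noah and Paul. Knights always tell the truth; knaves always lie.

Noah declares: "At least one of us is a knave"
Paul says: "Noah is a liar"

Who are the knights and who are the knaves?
Noah is a knight.
Paul is a knave.

Verification:
- Noah (knight) says "At least one of us is a knave" - this is TRUE because Paul is a knave.
- Paul (knave) says "Noah is a liar" - this is FALSE (a lie) because Noah is a knight.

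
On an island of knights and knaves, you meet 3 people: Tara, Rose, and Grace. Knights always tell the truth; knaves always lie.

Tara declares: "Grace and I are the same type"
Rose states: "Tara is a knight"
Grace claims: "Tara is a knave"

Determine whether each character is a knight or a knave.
Tara is a knave.
Rose is a knave.
Grace is a knight.

Verification:
- Tara (knave) says "Grace and I are the same type" - this is FALSE (a lie) because Tara is a knave and Grace is a knight.
- Rose (knave) says "Tara is a knight" - this is FALSE (a lie) because Tara is a knave.
- Grace (knight) says "Tara is a knave" - this is TRUE because Tara is a knave.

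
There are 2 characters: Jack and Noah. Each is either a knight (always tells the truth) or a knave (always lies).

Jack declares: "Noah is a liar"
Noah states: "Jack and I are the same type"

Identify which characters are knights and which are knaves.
Jack is a knight.
Noah is a knave.

Verification:
- Jack (knight) says "Noah is a liar" - this is TRUE because Noah is a knave.
- Noah (knave) says "Jack and I are the same type" - this is FALSE (a lie) because Noah is a knave and Jack is a knight.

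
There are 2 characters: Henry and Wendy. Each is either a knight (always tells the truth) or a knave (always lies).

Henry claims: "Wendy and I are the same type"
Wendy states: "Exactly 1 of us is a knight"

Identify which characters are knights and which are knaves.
Henry is a knave.
Wendy is a knight.

Verification:
- Henry (knave) says "Wendy and I are the same type" - this is FALSE (a lie) because Henry is a knave and Wendy is a knight.
- Wendy (knight) says "Exactly 1 of us is a knight" - this is TRUE because there are 1 knights.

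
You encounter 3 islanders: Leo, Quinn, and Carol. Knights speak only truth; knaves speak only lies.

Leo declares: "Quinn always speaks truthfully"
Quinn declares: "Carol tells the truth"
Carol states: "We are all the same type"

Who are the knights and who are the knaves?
Leo is a knight.
Quinn is a knight.
Carol is a knight.

Verification:
- Leo (knight) says "Quinn always speaks truthfully" - this is TRUE because Quinn is a knight.
- Quinn (knight) says "Carol tells the truth" - this is TRUE because Carol is a knight.
- Carol (knight) says "We are all the same type" - this is TRUE because Leo, Quinn, and Carol are knights.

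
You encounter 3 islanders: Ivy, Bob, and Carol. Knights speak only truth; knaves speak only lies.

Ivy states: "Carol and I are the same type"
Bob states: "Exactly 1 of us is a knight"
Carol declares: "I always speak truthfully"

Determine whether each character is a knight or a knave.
Ivy is a knight.
Bob is a knave.
Carol is a knight.

Verification:
- Ivy (knight) says "Carol and I are the same type" - this is TRUE because Ivy is a knight and Carol is a knight.
- Bob (knave) says "Exactly 1 of us is a knight" - this is FALSE (a lie) because there are 2 knights.
- Carol (knight) says "I always speak truthfully" - this is TRUE because Carol is a knight.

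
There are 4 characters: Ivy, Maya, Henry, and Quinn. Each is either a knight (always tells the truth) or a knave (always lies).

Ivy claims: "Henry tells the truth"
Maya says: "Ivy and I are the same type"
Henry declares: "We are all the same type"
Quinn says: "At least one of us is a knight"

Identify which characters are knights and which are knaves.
Ivy is a knight.
Maya is a knight.
Henry is a knight.
Quinn is a knight.

Verification:
- Ivy (knight) says "Henry tells the truth" - this is TRUE because Henry is a knight.
- Maya (knight) says "Ivy and I are the same type" - this is TRUE because Maya is a knight and Ivy is a knight.
- Henry (knight) says "We are all the same type" - this is TRUE because Ivy, Maya, Henry, and Quinn are knights.
- Quinn (knight) says "At least one of us is a knight" - this is TRUE because Ivy, Maya, Henry, and Quinn are knights.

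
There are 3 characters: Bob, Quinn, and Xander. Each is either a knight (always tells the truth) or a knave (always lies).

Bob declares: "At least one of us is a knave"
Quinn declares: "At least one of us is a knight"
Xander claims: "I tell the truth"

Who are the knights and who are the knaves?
Bob is a knight.
Quinn is a knight.
Xander is a knave.

Verification:
- Bob (knight) says "At least one of us is a knave" - this is TRUE because Xander is a knave.
- Quinn (knight) says "At least one of us is a knight" - this is TRUE because Bob and Quinn are knights.
- Xander (knave) says "I tell the truth" - this is FALSE (a lie) because Xander is a knave.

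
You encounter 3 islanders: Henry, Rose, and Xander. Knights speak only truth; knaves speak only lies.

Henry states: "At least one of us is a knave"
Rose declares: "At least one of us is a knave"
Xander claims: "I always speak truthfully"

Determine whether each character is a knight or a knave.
Henry is a knight.
Rose is a knight.
Xander is a knave.

Verification:
- Henry (knight) says "At least one of us is a knave" - this is TRUE because Xander is a knave.
- Rose (knight) says "At least one of us is a knave" - this is TRUE because Xander is a knave.
- Xander (knave) says "I always speak truthfully" - this is FALSE (a lie) because Xander is a knave.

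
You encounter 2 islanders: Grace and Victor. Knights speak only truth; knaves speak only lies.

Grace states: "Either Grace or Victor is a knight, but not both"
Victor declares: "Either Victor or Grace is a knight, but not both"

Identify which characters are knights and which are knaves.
Grace is a knave.
Victor is a knave.

Verification:
- Grace (knave) says "Either Grace or Victor is a knight, but not both" - this is FALSE (a lie) because Grace is a knave and Victor is a knave.
- Victor (knave) says "Either Victor or Grace is a knight, but not both" - this is FALSE (a lie) because Victor is a knave and Grace is a knave.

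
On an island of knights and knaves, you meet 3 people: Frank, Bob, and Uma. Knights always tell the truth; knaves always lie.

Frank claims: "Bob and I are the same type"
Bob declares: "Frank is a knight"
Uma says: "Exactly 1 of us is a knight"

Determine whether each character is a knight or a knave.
Frank is a knight.
Bob is a knight.
Uma is a knave.

Verification:
- Frank (knight) says "Bob and I are the same type" - this is TRUE because Frank is a knight and Bob is a knight.
- Bob (knight) says "Frank is a knight" - this is TRUE because Frank is a knight.
- Uma (knave) says "Exactly 1 of us is a knight" - this is FALSE (a lie) because there are 2 knights.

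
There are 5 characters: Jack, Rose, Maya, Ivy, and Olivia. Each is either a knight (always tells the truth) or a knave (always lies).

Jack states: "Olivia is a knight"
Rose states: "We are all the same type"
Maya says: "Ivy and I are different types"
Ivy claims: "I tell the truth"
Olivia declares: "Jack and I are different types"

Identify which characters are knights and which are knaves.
Jack is a knave.
Rose is a knave.
Maya is a knight.
Ivy is a knave.
Olivia is a knave.

Verification:
- Jack (knave) says "Olivia is a knight" - this is FALSE (a lie) because Olivia is a knave.
- Rose (knave) says "We are all the same type" - this is FALSE (a lie) because Maya is a knight and Jack, Rose, Ivy, and Olivia are knaves.
- Maya (knight) says "Ivy and I are different types" - this is TRUE because Maya is a knight and Ivy is a knave.
- Ivy (knave) says "I tell the truth" - this is FALSE (a lie) because Ivy is a knave.
- Olivia (knave) says "Jack and I are different types" - this is FALSE (a lie) because Olivia is a knave and Jack is a knave.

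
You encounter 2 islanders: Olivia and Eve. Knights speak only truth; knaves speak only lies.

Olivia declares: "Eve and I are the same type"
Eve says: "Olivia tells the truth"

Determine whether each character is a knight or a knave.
Olivia is a knight.
Eve is a knight.

Verification:
- Olivia (knight) says "Eve and I are the same type" - this is TRUE because Olivia is a knight and Eve is a knight.
- Eve (knight) says "Olivia tells the truth" - this is TRUE because Olivia is a knight.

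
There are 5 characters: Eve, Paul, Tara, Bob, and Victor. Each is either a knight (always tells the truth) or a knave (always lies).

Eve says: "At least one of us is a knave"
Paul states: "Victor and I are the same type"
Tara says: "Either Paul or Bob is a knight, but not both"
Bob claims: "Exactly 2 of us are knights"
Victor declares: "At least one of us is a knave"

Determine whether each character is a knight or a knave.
Eve is a knight.
Paul is a knight.
Tara is a knight.
Bob is a knave.
Victor is a knight.

Verification:
- Eve (knight) says "At least one of us is a knave" - this is TRUE because Bob is a knave.
- Paul (knight) says "Victor and I are the same type" - this is TRUE because Paul is a knight and Victor is a knight.
- Tara (knight) says "Either Paul or Bob is a knight, but not both" - this is TRUE because Paul is a knight and Bob is a knave.
- Bob (knave) says "Exactly 2 of us are knights" - this is FALSE (a lie) because there are 4 knights.
- Victor (knight) says "At least one of us is a knave" - this is TRUE because Bob is a knave.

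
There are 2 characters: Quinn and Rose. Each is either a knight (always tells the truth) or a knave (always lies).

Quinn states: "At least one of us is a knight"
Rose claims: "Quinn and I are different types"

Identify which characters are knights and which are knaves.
Quinn is a knave.
Rose is a knave.

Verification:
- Quinn (knave) says "At least one of us is a knight" - this is FALSE (a lie) because no one is a knight.
- Rose (knave) says "Quinn and I are different types" - this is FALSE (a lie) because Rose is a knave and Quinn is a knave.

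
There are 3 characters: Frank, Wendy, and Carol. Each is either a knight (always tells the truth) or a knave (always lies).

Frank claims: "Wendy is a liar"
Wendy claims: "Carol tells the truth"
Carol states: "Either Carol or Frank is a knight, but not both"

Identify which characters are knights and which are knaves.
Frank is a knave.
Wendy is a knight.
Carol is a knight.

Verification:
- Frank (knave) says "Wendy is a liar" - this is FALSE (a lie) because Wendy is a knight.
- Wendy (knight) says "Carol tells the truth" - this is TRUE because Carol is a knight.
- Carol (knight) says "Either Carol or Frank is a knight, but not both" - this is TRUE because Carol is a knight and Frank is a knave.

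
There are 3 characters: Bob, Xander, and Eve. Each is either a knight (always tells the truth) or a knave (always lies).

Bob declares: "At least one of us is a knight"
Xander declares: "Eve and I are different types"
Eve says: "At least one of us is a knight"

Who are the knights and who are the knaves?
Bob is a knave.
Xander is a knave.
Eve is a knave.

Verification:
- Bob (knave) says "At least one of us is a knight" - this is FALSE (a lie) because no one is a knight.
- Xander (knave) says "Eve and I are different types" - this is FALSE (a lie) because Xander is a knave and Eve is a knave.
- Eve (knave) says "At least one of us is a knight" - this is FALSE (a lie) because no one is a knight.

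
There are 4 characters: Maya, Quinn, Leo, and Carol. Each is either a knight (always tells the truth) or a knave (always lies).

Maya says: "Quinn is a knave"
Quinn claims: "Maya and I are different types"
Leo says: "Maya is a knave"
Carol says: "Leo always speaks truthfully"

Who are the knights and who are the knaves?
Maya is a knave.
Quinn is a knight.
Leo is a knight.
Carol is a knight.

Verification:
- Maya (knave) says "Quinn is a knave" - this is FALSE (a lie) because Quinn is a knight.
- Quinn (knight) says "Maya and I are different types" - this is TRUE because Quinn is a knight and Maya is a knave.
- Leo (knight) says "Maya is a knave" - this is TRUE because Maya is a knave.
- Carol (knight) says "Leo always speaks truthfully" - this is TRUE because Leo is a knight.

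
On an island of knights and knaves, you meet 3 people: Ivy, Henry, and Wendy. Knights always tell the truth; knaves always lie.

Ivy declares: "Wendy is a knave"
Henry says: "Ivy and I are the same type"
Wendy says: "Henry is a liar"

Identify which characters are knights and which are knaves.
Ivy is a knight.
Henry is a knight.
Wendy is a knave.

Verification:
- Ivy (knight) says "Wendy is a knave" - this is TRUE because Wendy is a knave.
- Henry (knight) says "Ivy and I are the same type" - this is TRUE because Henry is a knight and Ivy is a knight.
- Wendy (knave) says "Henry is a liar" - this is FALSE (a lie) because Henry is a knight.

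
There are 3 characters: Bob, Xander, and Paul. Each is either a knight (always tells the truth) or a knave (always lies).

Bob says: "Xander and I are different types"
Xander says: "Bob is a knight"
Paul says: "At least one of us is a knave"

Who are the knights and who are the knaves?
Bob is a knave.
Xander is a knave.
Paul is a knight.

Verification:
- Bob (knave) says "Xander and I are different types" - this is FALSE (a lie) because Bob is a knave and Xander is a knave.
- Xander (knave) says "Bob is a knight" - this is FALSE (a lie) because Bob is a knave.
- Paul (knight) says "At least one of us is a knave" - this is TRUE because Bob and Xander are knaves.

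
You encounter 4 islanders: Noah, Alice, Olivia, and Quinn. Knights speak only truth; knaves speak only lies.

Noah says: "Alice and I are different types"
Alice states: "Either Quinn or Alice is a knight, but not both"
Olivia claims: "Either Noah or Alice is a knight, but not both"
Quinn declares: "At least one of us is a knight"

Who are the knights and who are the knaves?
Noah is a knave.
Alice is a knave.
Olivia is a knave.
Quinn is a knave.

Verification:
- Noah (knave) says "Alice and I are different types" - this is FALSE (a lie) because Noah is a knave and Alice is a knave.
- Alice (knave) says "Either Quinn or Alice is a knight, but not both" - this is FALSE (a lie) because Quinn is a knave and Alice is a knave.
- Olivia (knave) says "Either Noah or Alice is a knight, but not both" - this is FALSE (a lie) because Noah is a knave and Alice is a knave.
- Quinn (knave) says "At least one of us is a knight" - this is FALSE (a lie) because no one is a knight.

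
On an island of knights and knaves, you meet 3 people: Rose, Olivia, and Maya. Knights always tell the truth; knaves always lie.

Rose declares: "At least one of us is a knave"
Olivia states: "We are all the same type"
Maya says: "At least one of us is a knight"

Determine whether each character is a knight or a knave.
Rose is a knight.
Olivia is a knave.
Maya is a knight.

Verification:
- Rose (knight) says "At least one of us is a knave" - this is TRUE because Olivia is a knave.
- Olivia (knave) says "We are all the same type" - this is FALSE (a lie) because Rose and Maya are knights and Olivia is a knave.
- Maya (knight) says "At least one of us is a knight" - this is TRUE because Rose and Maya are knights.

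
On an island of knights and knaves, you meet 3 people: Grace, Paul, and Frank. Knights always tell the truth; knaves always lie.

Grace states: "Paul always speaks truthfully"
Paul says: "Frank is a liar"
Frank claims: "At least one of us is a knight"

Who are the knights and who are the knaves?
Grace is a knave.
Paul is a knave.
Frank is a knight.

Verification:
- Grace (knave) says "Paul always speaks truthfully" - this is FALSE (a lie) because Paul is a knave.
- Paul (knave) says "Frank is a liar" - this is FALSE (a lie) because Frank is a knight.
- Frank (knight) says "At least one of us is a knight" - this is TRUE because Frank is a knight.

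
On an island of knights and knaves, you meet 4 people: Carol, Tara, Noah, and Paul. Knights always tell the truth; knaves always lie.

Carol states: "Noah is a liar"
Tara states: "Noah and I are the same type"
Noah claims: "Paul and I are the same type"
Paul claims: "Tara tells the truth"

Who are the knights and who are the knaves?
Carol is a knave.
Tara is a knight.
Noah is a knight.
Paul is a knight.

Verification:
- Carol (knave) says "Noah is a liar" - this is FALSE (a lie) because Noah is a knight.
- Tara (knight) says "Noah and I are the same type" - this is TRUE because Tara is a knight and Noah is a knight.
- Noah (knight) says "Paul and I are the same type" - this is TRUE because Noah is a knight and Paul is a knight.
- Paul (knight) says "Tara tells the truth" - this is TRUE because Tara is a knight.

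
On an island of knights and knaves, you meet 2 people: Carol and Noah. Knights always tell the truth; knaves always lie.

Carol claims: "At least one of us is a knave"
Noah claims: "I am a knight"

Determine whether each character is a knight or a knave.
Carol is a knight.
Noah is a knave.

Verification:
- Carol (knight) says "At least one of us is a knave" - this is TRUE because Noah is a knave.
- Noah (knave) says "I am a knight" - this is FALSE (a lie) because Noah is a knave.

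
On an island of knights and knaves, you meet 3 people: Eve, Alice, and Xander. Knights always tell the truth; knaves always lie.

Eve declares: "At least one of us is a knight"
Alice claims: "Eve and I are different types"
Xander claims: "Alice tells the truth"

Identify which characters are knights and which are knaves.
Eve is a knave.
Alice is a knave.
Xander is a knave.

Verification:
- Eve (knave) says "At least one of us is a knight" - this is FALSE (a lie) because no one is a knight.
- Alice (knave) says "Eve and I are different types" - this is FALSE (a lie) because Alice is a knave and Eve is a knave.
- Xander (knave) says "Alice tells the truth" - this is FALSE (a lie) because Alice is a knave.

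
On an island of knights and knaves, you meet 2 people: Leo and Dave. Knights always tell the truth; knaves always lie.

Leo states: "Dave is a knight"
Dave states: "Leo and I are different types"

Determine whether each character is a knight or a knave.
Leo is a knave.
Dave is a knave.

Verification:
- Leo (knave) says "Dave is a knight" - this is FALSE (a lie) because Dave is a knave.
- Dave (knave) says "Leo and I are different types" - this is FALSE (a lie) because Dave is a knave and Leo is a knave.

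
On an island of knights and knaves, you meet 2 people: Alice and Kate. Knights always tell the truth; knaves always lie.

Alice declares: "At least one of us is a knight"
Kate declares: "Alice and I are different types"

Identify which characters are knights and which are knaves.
Alice is a knave.
Kate is a knave.

Verification:
- Alice (knave) says "At least one of us is a knight" - this is FALSE (a lie) because no one is a knight.
- Kate (knave) says "Alice and I are different types" - this is FALSE (a lie) because Kate is a knave and Alice is a knave.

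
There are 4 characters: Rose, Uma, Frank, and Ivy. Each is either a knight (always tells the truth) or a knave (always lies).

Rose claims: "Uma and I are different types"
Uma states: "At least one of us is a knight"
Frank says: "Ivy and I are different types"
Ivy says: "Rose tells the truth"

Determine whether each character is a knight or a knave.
Rose is a knave.
Uma is a knave.
Frank is a knave.
Ivy is a knave.

Verification:
- Rose (knave) says "Uma and I are different types" - this is FALSE (a lie) because Rose is a knave and Uma is a knave.
- Uma (knave) says "At least one of us is a knight" - this is FALSE (a lie) because no one is a knight.
- Frank (knave) says "Ivy and I are different types" - this is FALSE (a lie) because Frank is a knave and Ivy is a knave.
- Ivy (knave) says "Rose tells the truth" - this is FALSE (a lie) because Rose is a knave.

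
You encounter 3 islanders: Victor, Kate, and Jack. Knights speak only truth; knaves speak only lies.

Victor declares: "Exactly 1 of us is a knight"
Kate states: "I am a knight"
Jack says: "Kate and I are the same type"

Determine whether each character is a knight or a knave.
Victor is a knave.
Kate is a knight.
Jack is a knight.

Verification:
- Victor (knave) says "Exactly 1 of us is a knight" - this is FALSE (a lie) because there are 2 knights.
- Kate (knight) says "I am a knight" - this is TRUE because Kate is a knight.
- Jack (knight) says "Kate and I are the same type" - this is TRUE because Jack is a knight and Kate is a knight.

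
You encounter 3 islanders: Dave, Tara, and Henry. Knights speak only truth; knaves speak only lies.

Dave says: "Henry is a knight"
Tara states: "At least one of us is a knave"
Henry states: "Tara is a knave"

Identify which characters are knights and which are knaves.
Dave is a knave.
Tara is a knight.
Henry is a knave.

Verification:
- Dave (knave) says "Henry is a knight" - this is FALSE (a lie) because Henry is a knave.
- Tara (knight) says "At least one of us is a knave" - this is TRUE because Dave and Henry are knaves.
- Henry (knave) says "Tara is a knave" - this is FALSE (a lie) because Tara is a knight.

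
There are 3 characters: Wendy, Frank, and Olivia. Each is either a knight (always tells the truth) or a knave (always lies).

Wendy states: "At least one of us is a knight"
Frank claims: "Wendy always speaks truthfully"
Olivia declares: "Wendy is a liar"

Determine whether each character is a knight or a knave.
Wendy is a knight.
Frank is a knight.
Olivia is a knave.

Verification:
- Wendy (knight) says "At least one of us is a knight" - this is TRUE because Wendy and Frank are knights.
- Frank (knight) says "Wendy always speaks truthfully" - this is TRUE because Wendy is a knight.
- Olivia (knave) says "Wendy is a liar" - this is FALSE (a lie) because Wendy is a knight.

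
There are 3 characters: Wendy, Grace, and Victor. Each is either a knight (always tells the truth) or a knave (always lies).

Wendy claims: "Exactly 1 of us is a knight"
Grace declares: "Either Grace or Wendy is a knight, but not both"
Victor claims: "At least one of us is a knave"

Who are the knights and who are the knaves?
Wendy is a knave.
Grace is a knight.
Victor is a knight.

Verification:
- Wendy (knave) says "Exactly 1 of us is a knight" - this is FALSE (a lie) because there are 2 knights.
- Grace (knight) says "Either Grace or Wendy is a knight, but not both" - this is TRUE because Grace is a knight and Wendy is a knave.
- Victor (knight) says "At least one of us is a knave" - this is TRUE because Wendy is a knave.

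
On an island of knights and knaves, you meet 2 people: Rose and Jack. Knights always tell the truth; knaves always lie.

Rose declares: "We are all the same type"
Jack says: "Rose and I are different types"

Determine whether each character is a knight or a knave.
Rose is a knave.
Jack is a knight.

Verification:
- Rose (knave) says "We are all the same type" - this is FALSE (a lie) because Jack is a knight and Rose is a knave.
- Jack (knight) says "Rose and I are different types" - this is TRUE because Jack is a knight and Rose is a knave.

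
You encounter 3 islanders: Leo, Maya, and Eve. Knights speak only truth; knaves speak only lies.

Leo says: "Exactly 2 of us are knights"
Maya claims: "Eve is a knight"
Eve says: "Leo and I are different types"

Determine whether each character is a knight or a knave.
Leo is a knave.
Maya is a knave.
Eve is a knave.

Verification:
- Leo (knave) says "Exactly 2 of us are knights" - this is FALSE (a lie) because there are 0 knights.
- Maya (knave) says "Eve is a knight" - this is FALSE (a lie) because Eve is a knave.
- Eve (knave) says "Leo and I are different types" - this is FALSE (a lie) because Eve is a knave and Leo is a knave.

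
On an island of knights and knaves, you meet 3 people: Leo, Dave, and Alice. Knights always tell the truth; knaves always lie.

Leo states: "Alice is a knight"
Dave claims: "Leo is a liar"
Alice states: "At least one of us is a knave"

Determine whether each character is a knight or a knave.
Leo is a knight.
Dave is a knave.
Alice is a knight.

Verification:
- Leo (knight) says "Alice is a knight" - this is TRUE because Alice is a knight.
- Dave (knave) says "Leo is a liar" - this is FALSE (a lie) because Leo is a knight.
- Alice (knight) says "At least one of us is a knave" - this is TRUE because Dave is a knave.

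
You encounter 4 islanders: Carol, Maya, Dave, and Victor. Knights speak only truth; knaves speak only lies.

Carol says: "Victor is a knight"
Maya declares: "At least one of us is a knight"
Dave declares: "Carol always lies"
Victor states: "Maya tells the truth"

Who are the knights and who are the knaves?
Carol is a knight.
Maya is a knight.
Dave is a knave.
Victor is a knight.

Verification:
- Carol (knight) says "Victor is a knight" - this is TRUE because Victor is a knight.
- Maya (knight) says "At least one of us is a knight" - this is TRUE because Carol, Maya, and Victor are knights.
- Dave (knave) says "Carol always lies" - this is FALSE (a lie) because Carol is a knight.
- Victor (knight) says "Maya tells the truth" - this is TRUE because Maya is a knight.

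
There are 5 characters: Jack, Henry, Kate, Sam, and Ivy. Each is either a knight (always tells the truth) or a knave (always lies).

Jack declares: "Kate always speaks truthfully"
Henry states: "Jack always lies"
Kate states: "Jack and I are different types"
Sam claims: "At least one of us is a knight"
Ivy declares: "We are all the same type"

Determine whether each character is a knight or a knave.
Jack is a knave.
Henry is a knight.
Kate is a knave.
Sam is a knight.
Ivy is a knave.

Verification:
- Jack (knave) says "Kate always speaks truthfully" - this is FALSE (a lie) because Kate is a knave.
- Henry (knight) says "Jack always lies" - this is TRUE because Jack is a knave.
- Kate (knave) says "Jack and I are different types" - this is FALSE (a lie) because Kate is a knave and Jack is a knave.
- Sam (knight) says "At least one of us is a knight" - this is TRUE because Henry and Sam are knights.
- Ivy (knave) says "We are all the same type" - this is FALSE (a lie) because Henry and Sam are knights and Jack, Kate, and Ivy are knaves.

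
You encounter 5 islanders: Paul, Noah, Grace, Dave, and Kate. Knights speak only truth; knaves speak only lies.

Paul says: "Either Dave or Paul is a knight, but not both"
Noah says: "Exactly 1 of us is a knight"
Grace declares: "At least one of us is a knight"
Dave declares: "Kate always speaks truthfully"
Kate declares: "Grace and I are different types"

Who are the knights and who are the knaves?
Paul is a knave.
Noah is a knave.
Grace is a knave.
Dave is a knave.
Kate is a knave.

Verification:
- Paul (knave) says "Either Dave or Paul is a knight, but not both" - this is FALSE (a lie) because Dave is a knave and Paul is a knave.
- Noah (knave) says "Exactly 1 of us is a knight" - this is FALSE (a lie) because there are 0 knights.
- Grace (knave) says "At least one of us is a knight" - this is FALSE (a lie) because no one is a knight.
- Dave (knave) says "Kate always speaks truthfully" - this is FALSE (a lie) because Kate is a knave.
- Kate (knave) says "Grace and I are different types" - this is FALSE (a lie) because Kate is a knave and Grace is a knave.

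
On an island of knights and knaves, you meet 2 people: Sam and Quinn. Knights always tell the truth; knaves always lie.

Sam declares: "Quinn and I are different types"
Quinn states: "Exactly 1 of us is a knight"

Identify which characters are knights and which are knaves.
Sam is a knave.
Quinn is a knave.

Verification:
- Sam (knave) says "Quinn and I are different types" - this is FALSE (a lie) because Sam is a knave and Quinn is a knave.
- Quinn (knave) says "Exactly 1 of us is a knight" - this is FALSE (a lie) because there are 0 knights.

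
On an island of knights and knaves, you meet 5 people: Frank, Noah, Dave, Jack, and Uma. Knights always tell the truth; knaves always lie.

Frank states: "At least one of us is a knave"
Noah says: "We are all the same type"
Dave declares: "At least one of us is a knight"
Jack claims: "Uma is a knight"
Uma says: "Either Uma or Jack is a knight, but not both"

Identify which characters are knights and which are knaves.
Frank is a knight.
Noah is a knave.
Dave is a knight.
Jack is a knave.
Uma is a knave.

Verification:
- Frank (knight) says "At least one of us is a knave" - this is TRUE because Noah, Jack, and Uma are knaves.
- Noah (knave) says "We are all the same type" - this is FALSE (a lie) because Frank and Dave are knights and Noah, Jack, and Uma are knaves.
- Dave (knight) says "At least one of us is a knight" - this is TRUE because Frank and Dave are knights.
- Jack (knave) says "Uma is a knight" - this is FALSE (a lie) because Uma is a knave.
- Uma (knave) says "Either Uma or Jack is a knight, but not both" - this is FALSE (a lie) because Uma is a knave and Jack is a knave.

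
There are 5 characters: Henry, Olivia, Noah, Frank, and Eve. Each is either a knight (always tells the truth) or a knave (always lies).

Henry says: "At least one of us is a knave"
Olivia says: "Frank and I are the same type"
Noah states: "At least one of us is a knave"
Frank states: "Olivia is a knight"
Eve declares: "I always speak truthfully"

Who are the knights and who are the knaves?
Henry is a knight.
Olivia is a knight.
Noah is a knight.
Frank is a knight.
Eve is a knave.

Verification:
- Henry (knight) says "At least one of us is a knave" - this is TRUE because Eve is a knave.
- Olivia (knight) says "Frank and I are the same type" - this is TRUE because Olivia is a knight and Frank is a knight.
- Noah (knight) says "At least one of us is a knave" - this is TRUE because Eve is a knave.
- Frank (knight) says "Olivia is a knight" - this is TRUE because Olivia is a knight.
- Eve (knave) says "I always speak truthfully" - this is FALSE (a lie) because Eve is a knave.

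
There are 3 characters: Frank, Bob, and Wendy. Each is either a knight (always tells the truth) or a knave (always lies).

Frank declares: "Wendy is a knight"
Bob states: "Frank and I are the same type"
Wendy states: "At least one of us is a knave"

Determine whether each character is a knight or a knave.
Frank is a knight.
Bob is a knave.
Wendy is a knight.

Verification:
- Frank (knight) says "Wendy is a knight" - this is TRUE because Wendy is a knight.
- Bob (knave) says "Frank and I are the same type" - this is FALSE (a lie) because Bob is a knave and Frank is a knight.
- Wendy (knight) says "At least one of us is a knave" - this is TRUE because Bob is a knave.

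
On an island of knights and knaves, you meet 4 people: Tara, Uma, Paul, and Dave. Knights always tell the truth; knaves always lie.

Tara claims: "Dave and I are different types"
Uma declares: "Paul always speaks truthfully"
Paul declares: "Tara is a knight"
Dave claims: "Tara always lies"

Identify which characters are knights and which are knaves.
Tara is a knight.
Uma is a knight.
Paul is a knight.
Dave is a knave.

Verification:
- Tara (knight) says "Dave and I are different types" - this is TRUE because Tara is a knight and Dave is a knave.
- Uma (knight) says "Paul always speaks truthfully" - this is TRUE because Paul is a knight.
- Paul (knight) says "Tara is a knight" - this is TRUE because Tara is a knight.
- Dave (knave) says "Tara always lies" - this is FALSE (a lie) because Tara is a knight.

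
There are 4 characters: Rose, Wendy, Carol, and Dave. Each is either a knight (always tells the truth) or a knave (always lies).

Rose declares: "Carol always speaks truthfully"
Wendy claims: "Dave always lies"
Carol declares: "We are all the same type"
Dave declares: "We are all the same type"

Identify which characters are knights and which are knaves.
Rose is a knave.
Wendy is a knight.
Carol is a knave.
Dave is a knave.

Verification:
- Rose (knave) says "Carol always speaks truthfully" - this is FALSE (a lie) because Carol is a knave.
- Wendy (knight) says "Dave always lies" - this is TRUE because Dave is a knave.
- Carol (knave) says "We are all the same type" - this is FALSE (a lie) because Wendy is a knight and Rose, Carol, and Dave are knaves.
- Dave (knave) says "We are all the same type" - this is FALSE (a lie) because Wendy is a knight and Rose, Carol, and Dave are knaves.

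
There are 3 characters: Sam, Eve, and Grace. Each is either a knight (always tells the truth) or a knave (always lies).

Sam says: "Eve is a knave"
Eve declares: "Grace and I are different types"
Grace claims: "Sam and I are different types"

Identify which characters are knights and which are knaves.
Sam is a knave.
Eve is a knight.
Grace is a knave.

Verification:
- Sam (knave) says "Eve is a knave" - this is FALSE (a lie) because Eve is a knight.
- Eve (knight) says "Grace and I are different types" - this is TRUE because Eve is a knight and Grace is a knave.
- Grace (knave) says "Sam and I are different types" - this is FALSE (a lie) because Grace is a knave and Sam is a knave.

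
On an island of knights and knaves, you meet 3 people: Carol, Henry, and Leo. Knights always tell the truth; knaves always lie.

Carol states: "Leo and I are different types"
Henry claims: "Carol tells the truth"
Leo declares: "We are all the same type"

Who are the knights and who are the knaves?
Carol is a knight.
Henry is a knight.
Leo is a knave.

Verification:
- Carol (knight) says "Leo and I are different types" - this is TRUE because Carol is a knight and Leo is a knave.
- Henry (knight) says "Carol tells the truth" - this is TRUE because Carol is a knight.
- Leo (knave) says "We are all the same type" - this is FALSE (a lie) because Carol and Henry are knights and Leo is a knave.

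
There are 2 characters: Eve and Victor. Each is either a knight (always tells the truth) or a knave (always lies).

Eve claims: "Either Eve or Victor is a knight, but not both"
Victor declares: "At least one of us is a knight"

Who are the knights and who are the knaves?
Eve is a knave.
Victor is a knave.

Verification:
- Eve (knave) says "Either Eve or Victor is a knight, but not both" - this is FALSE (a lie) because Eve is a knave and Victor is a knave.
- Victor (knave) says "At least one of us is a knight" - this is FALSE (a lie) because no one is a knight.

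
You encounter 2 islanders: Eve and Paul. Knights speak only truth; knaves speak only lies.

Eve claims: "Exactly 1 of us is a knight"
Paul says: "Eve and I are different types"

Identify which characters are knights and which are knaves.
Eve is a knave.
Paul is a knave.

Verification:
- Eve (knave) says "Exactly 1 of us is a knight" - this is FALSE (a lie) because there are 0 knights.
- Paul (knave) says "Eve and I are different types" - this is FALSE (a lie) because Paul is a knave and Eve is a knave.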